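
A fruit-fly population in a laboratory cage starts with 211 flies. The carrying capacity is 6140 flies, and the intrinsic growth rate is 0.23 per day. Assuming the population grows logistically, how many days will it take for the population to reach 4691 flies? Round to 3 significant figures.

19.6 days

A = (K − N₀)/N₀ = (6140 − 211)/211 = 28.1.
Solve 6140/(1 + 28.1·e^(−0.23t)) = 4691: 1 + 28.1·e^(−0.23t) = 1.3089, so e^(−0.23t) = 0.0109927.
−0.23·t = ln(0.0109927) = -4.5105, so t = 4.5105/0.23 = 19.611.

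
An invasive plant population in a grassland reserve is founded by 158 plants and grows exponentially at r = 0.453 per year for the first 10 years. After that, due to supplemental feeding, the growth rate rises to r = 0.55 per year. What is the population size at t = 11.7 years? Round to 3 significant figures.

37300 plants

Phase 1: N(10) = 158·e^(0.453×10) = 158·e^4.53 = 14655.9.
Phase 2 runs for 11.7 − 10 = 1.7 years at r = 0.55.
N(11.7) = 14655.9·e^(0.55×1.7) = 14655.9·e^0.935 = 37331.6.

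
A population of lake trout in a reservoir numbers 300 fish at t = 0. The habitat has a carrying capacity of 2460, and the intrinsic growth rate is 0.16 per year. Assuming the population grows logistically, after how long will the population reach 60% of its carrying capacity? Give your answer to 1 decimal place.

A = (K − N₀)/N₀ = (2460 − 300)/300 = 7.2.
Solve 2460/(1 + 7.2·e^(−0.16t)) = 1476: 1 + 7.2·e^(−0.16t) = 1.6667, so e^(−0.16t) = 0.0925926.
−0.16·t = ln(0.0925926) = -2.3795, so t = 2.3795/0.16 = 14.872.

14.9 years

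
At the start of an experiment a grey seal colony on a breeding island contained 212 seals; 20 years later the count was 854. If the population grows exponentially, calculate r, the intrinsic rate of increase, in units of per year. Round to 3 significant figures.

From N(t) = N₀·e^(rt): e^(r·20) = 854/212 = 4.0283.
r·20 = ln(4.0283) = 1.3933, so r = 1.3933/20 = 0.069667.

0.0697 per year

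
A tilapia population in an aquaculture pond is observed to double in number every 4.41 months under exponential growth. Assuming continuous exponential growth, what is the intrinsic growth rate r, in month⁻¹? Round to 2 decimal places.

0.16 per month

r = ln(2)/t_d = 0.6931/4.41 = 0.15718.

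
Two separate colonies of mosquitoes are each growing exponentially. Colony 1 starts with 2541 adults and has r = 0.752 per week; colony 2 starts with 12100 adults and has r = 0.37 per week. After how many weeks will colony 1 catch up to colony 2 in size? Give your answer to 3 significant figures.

Set 2541·e^(0.752t) = 12100·e^(0.37t).
e^((0.752 − 0.37)t) = 12100/2541 → e^(0.382·t) = 4.7619.
0.382·t = ln(4.7619) = 1.5606, so t = 1.5606/0.382 = 4.0855.

4.09 weeks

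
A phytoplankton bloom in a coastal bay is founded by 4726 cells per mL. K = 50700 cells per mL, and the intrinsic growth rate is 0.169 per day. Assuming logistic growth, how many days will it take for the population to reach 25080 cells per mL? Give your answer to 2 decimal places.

A = (K − N₀)/N₀ = (50700 − 4726)/4726 = 9.7279.
Solve 50700/(1 + 9.7279·e^(−0.169t)) = 25080: 1 + 9.7279·e^(−0.169t) = 2.0215, so e^(−0.169t) = 0.105011.
−0.169·t = ln(0.105011) = -2.2537, so t = 2.2537/0.169 = 13.335.

13.34 days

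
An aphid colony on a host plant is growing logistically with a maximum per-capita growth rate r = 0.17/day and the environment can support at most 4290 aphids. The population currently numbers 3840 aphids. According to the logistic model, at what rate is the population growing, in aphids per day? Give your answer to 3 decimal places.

68.476 aphids per day

dN/dt = rN(1 − N/K) = 0.17 × 3840 × (1 − 3840/4290).
1 − 3840/4290 = 0.1049; dN/dt = 0.17 × 3840 × 0.1049 = 68.476.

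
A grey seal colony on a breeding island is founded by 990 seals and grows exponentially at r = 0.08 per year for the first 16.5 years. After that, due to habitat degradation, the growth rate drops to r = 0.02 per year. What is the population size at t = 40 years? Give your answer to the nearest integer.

5930 seals

Phase 1: N(16.5) = 990·e^(0.08×16.5) = 990·e^1.32 = 3705.99.
Phase 2 runs for 40 − 16.5 = 23.5 years at r = 0.02.
N(40) = 3705.99·e^(0.02×23.5) = 3705.99·e^0.47 = 5929.56.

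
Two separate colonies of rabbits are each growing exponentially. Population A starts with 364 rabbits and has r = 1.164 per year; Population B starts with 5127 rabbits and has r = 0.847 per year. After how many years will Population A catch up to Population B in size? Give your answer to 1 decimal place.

Set 364·e^(1.164t) = 5127·e^(0.847t).
e^((1.164 − 0.847)t) = 5127/364 → e^(0.317·t) = 14.085.
0.317·t = ln(14.085) = 2.6451, so t = 2.6451/0.317 = 8.3442.

8.3 years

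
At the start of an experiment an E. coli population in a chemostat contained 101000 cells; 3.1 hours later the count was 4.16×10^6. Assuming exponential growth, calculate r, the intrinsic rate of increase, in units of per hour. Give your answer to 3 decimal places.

From N(t) = N₀·e^(rt): e^(r·3.1) = 4.16×10^6/101000 = 41.188.
r·3.1 = ln(41.188) = 3.7181, so r = 3.7181/3.1 = 1.1994.

1.199 per hour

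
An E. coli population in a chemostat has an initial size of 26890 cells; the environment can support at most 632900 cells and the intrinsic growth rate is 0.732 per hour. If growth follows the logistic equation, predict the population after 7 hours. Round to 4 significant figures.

558000 cells

A = (K − N₀)/N₀ = (632900 − 26890)/26890 = 22.537.
N(t) = K/(1 + A·e^(−rt)) = 632900/(1 + 22.537×e^(−0.732×7)).
e^(−5.124) = 0.0059522; denominator = 1 + 22.537×0.0059522 = 1.1341.
N = 632900/1.1341 = 558043.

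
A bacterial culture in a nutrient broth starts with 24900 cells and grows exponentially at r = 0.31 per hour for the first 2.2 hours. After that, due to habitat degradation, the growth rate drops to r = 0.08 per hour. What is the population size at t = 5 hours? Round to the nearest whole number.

61613 cells

Phase 1: N(2.2) = 24900·e^(0.31×2.2) = 24900·e^0.682 = 49248.
Phase 2 runs for 5 − 2.2 = 2.8 hours at r = 0.08.
N(5) = 49248·e^(0.08×2.8) = 49248·e^0.224 = 61612.7.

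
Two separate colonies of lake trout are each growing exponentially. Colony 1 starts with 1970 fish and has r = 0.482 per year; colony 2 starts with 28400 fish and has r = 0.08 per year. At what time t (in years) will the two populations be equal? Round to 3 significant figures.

Set 1970·e^(0.482t) = 28400·e^(0.08t).
e^((0.482 − 0.08)t) = 28400/1970 → e^(0.402·t) = 14.416.
0.402·t = ln(14.416) = 2.6684, so t = 2.6684/0.402 = 6.6377.

6.64 years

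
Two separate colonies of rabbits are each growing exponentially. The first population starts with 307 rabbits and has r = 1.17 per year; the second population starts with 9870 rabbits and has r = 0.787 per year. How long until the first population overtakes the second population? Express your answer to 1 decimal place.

9.1 years

Set 307·e^(1.17t) = 9870·e^(0.787t).
e^((1.17 − 0.787)t) = 9870/307 → e^(0.383·t) = 32.15.
0.383·t = ln(32.15) = 3.4704, so t = 3.4704/0.383 = 9.0611.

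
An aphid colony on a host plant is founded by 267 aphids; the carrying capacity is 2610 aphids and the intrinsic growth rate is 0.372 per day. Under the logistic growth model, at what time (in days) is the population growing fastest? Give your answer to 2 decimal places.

5.84 days

Logistic growth is fastest at N = K/2 = 1305.
A = (K − N₀)/N₀ = 8.7753. Set K/(1 + A·e^(−rt)) = K/2 → A·e^(−rt) = 1.
e^(−0.372t) = 1/8.7753 = 0.113956, so t = ln(8.7753)/0.372 = 2.1719/0.372 = 5.8385.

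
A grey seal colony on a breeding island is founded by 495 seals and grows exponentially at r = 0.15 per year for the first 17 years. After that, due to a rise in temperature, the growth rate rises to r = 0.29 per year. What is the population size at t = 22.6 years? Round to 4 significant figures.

32160 seals

Phase 1: N(17) = 495·e^(0.15×17) = 495·e^2.55 = 6339.52.
Phase 2 runs for 22.6 − 17 = 5.6 years at r = 0.29.
N(22.6) = 6339.52·e^(0.29×5.6) = 6339.52·e^1.624 = 32162.5.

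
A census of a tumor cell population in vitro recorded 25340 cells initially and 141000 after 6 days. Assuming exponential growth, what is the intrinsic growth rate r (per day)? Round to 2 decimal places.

From N(t) = N₀·e^(rt): e^(r·6) = 141000/25340 = 5.5643.
r·6 = ln(5.5643) = 1.7164, so r = 1.7164/6 = 0.28606.

0.29 per day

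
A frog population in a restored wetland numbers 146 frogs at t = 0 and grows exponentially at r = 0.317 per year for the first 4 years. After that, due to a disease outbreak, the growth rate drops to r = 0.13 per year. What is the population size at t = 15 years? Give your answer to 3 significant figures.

2170 frogs

Phase 1: N(4) = 146·e^(0.317×4) = 146·e^1.268 = 518.846.
Phase 2 runs for 15 − 4 = 11 years at r = 0.13.
N(15) = 518.846·e^(0.13×11) = 518.846·e^1.43 = 2168.1.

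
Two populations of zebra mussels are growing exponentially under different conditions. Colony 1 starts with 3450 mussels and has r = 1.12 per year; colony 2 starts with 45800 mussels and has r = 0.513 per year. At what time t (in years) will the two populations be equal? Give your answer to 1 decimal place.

4.3 years

Set 3450·e^(1.12t) = 45800·e^(0.513t).
e^((1.12 − 0.513)t) = 45800/3450 → e^(0.607·t) = 13.275.
0.607·t = ln(13.275) = 2.5859, so t = 2.5859/0.607 = 4.2601.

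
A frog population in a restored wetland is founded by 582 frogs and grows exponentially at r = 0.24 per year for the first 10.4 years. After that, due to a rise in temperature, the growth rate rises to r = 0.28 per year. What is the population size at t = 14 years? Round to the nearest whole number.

19350 frogs

Phase 1: N(10.4) = 582·e^(0.24×10.4) = 582·e^2.496 = 7061.91.
Phase 2 runs for 14 − 10.4 = 3.6 years at r = 0.28.
N(14) = 7061.91·e^(0.28×3.6) = 7061.91·e^1.008 = 19350.4.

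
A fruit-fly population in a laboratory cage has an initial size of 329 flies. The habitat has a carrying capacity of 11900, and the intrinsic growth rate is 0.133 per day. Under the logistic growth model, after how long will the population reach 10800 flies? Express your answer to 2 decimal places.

43.94 days

A = (K − N₀)/N₀ = (11900 − 329)/329 = 35.17.
Solve 11900/(1 + 35.17·e^(−0.133t)) = 10800: 1 + 35.17·e^(−0.133t) = 1.1019, so e^(−0.133t) = 0.00289597.
−0.133·t = ln(0.00289597) = -5.8444, so t = 5.8444/0.133 = 43.943.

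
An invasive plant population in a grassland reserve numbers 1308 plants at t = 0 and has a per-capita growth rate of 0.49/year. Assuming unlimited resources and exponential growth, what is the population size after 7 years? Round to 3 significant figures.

40400 plants

N(t) = N₀·e^(rt) = 1308 × e^(0.49×7) = 1308 × e^3.43.
e^3.43 ≈ 30.877, so N ≈ 1308 × 30.877 = 40386.6.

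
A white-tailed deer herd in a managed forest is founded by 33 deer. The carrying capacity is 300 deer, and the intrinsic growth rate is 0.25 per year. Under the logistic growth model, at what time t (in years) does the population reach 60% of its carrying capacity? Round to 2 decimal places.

9.98 years

A = (K − N₀)/N₀ = (300 − 33)/33 = 8.0909.
Solve 300/(1 + 8.0909·e^(−0.25t)) = 180: 1 + 8.0909·e^(−0.25t) = 1.6667, so e^(−0.25t) = 0.082397.
−0.25·t = ln(0.082397) = -2.4962, so t = 2.4962/0.25 = 9.9848.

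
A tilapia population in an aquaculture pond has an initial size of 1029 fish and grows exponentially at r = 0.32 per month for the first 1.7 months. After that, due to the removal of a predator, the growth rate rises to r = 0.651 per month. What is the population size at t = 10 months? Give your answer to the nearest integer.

Phase 1: N(1.7) = 1029·e^(0.32×1.7) = 1029·e^0.544 = 1772.85.
Phase 2 runs for 10 − 1.7 = 8.3 months at r = 0.651.
N(10) = 1772.85·e^(0.651×8.3) = 1772.85·e^5.403 = 393817.

393817 fish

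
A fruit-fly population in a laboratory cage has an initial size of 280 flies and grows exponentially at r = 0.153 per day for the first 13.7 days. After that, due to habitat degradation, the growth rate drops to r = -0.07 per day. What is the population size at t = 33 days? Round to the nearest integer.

Phase 1: N(13.7) = 280·e^(0.153×13.7) = 280·e^2.096 = 2277.63.
Phase 2 runs for 33 − 13.7 = 19.3 days at r = -0.07.
N(33) = 2277.63·e^(-0.07×19.3) = 2277.63·e^-1.351 = 589.863.

590 flies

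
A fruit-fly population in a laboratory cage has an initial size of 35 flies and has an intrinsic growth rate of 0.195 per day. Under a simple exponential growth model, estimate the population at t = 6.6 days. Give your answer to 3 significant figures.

N(t) = N₀·e^(rt) = 35 × e^(0.195×6.6) = 35 × e^1.287.
e^1.287 ≈ 3.6219, so N ≈ 35 × 3.6219 = 126.767.

127 flies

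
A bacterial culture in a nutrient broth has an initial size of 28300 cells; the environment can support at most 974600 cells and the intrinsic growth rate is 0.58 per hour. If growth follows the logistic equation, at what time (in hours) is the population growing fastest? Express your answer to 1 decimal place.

Logistic growth is fastest at N = K/2 = 487300.
A = (K − N₀)/N₀ = 33.438. Set K/(1 + A·e^(−rt)) = K/2 → A·e^(−rt) = 1.
e^(−0.58t) = 1/33.438 = 0.0299059, so t = ln(33.438)/0.58 = 3.5097/0.58 = 6.0512.

6.1 hours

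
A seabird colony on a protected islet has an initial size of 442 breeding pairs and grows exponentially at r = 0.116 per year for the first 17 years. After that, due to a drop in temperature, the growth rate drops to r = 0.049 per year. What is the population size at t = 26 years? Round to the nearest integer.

4936 breeding pairs

Phase 1: N(17) = 442·e^(0.116×17) = 442·e^1.972 = 3175.78.
Phase 2 runs for 26 − 17 = 9 years at r = 0.049.
N(26) = 3175.78·e^(0.049×9) = 3175.78·e^0.441 = 4936.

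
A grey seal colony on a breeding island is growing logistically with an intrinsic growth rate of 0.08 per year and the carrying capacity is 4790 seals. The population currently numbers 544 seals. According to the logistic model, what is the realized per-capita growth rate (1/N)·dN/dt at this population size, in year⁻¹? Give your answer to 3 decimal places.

0.071 per year

(1/N)·dN/dt = r(1 − N/K) = 0.08 × (1 − 544/4790).
= 0.08 × 0.88643 = 0.070914.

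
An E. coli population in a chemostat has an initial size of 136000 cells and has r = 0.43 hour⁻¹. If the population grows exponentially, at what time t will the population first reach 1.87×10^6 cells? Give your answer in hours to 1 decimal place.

6.1 hours

Set N₀·e^(rt) = 1.87×10^6: e^(0.43·t) = 1.87×10^6/136000 = 13.75.
0.43·t = ln(13.75) = 2.621, so t = 2.621/0.43 = 6.0954.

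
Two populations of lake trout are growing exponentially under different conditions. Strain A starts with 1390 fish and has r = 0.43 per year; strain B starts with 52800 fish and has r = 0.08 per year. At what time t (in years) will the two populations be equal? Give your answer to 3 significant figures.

Set 1390·e^(0.43t) = 52800·e^(0.08t).
e^((0.43 − 0.08)t) = 52800/1390 → e^(0.35·t) = 37.986.
0.35·t = ln(37.986) = 3.6372, so t = 3.6372/0.35 = 10.392.

10.4 years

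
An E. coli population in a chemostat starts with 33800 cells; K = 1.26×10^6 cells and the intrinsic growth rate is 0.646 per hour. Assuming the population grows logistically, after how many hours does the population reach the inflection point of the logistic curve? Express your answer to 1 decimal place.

5.6 hours

Logistic growth is fastest at N = K/2 = 630000.
A = (K − N₀)/N₀ = 36.278. Set K/(1 + A·e^(−rt)) = K/2 → A·e^(−rt) = 1.
e^(−0.646t) = 1/36.278 = 0.0275648, so t = ln(36.278)/0.646 = 3.5912/0.646 = 5.5592.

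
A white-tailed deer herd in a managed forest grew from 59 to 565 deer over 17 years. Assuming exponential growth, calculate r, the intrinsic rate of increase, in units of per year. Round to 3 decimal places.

From N(t) = N₀·e^(rt): e^(r·17) = 565/59 = 9.5763.
r·17 = ln(9.5763) = 2.2593, so r = 2.2593/17 = 0.1329.

0.133 per year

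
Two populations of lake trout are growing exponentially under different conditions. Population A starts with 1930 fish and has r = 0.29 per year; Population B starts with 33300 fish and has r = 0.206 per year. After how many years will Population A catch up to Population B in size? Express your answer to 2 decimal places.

Set 1930·e^(0.29t) = 33300·e^(0.206t).
e^((0.29 − 0.206)t) = 33300/1930 → e^(0.084·t) = 17.254.
0.084·t = ln(17.254) = 2.848, so t = 2.848/0.084 = 33.905.

33.91 years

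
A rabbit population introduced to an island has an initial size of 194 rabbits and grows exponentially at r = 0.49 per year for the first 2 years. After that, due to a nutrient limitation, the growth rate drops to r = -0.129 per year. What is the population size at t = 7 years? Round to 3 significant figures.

Phase 1: N(2) = 194·e^(0.49×2) = 194·e^0.98 = 516.905.
Phase 2 runs for 7 − 2 = 5 years at r = -0.129.
N(7) = 516.905·e^(-0.129×5) = 516.905·e^-0.645 = 271.2.

271 rabbits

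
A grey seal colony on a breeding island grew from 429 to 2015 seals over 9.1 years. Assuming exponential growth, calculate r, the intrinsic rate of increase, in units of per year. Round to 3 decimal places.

From N(t) = N₀·e^(rt): e^(r·9.1) = 2015/429 = 4.697.
r·9.1 = ln(4.697) = 1.5469, so r = 1.5469/9.1 = 0.16999.

0.170 per year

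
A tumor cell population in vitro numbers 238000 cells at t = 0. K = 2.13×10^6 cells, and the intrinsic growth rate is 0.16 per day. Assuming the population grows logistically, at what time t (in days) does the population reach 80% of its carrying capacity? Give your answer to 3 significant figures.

21.6 days

A = (K − N₀)/N₀ = (2.13×10^6 − 238000)/238000 = 7.9496.
Solve 2.13×10^6/(1 + 7.9496·e^(−0.16t)) = 1.704×10^6: 1 + 7.9496·e^(−0.16t) = 1.25, so e^(−0.16t) = 0.0314482.
−0.16·t = ln(0.0314482) = -3.4594, so t = 3.4594/0.16 = 21.621.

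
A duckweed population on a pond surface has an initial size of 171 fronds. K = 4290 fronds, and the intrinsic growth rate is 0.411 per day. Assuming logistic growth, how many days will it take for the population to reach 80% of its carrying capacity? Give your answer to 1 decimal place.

A = (K − N₀)/N₀ = (4290 − 171)/171 = 24.088.
Solve 4290/(1 + 24.088·e^(−0.411t)) = 3432: 1 + 24.088·e^(−0.411t) = 1.25, so e^(−0.411t) = 0.0103787.
−0.411·t = ln(0.0103787) = -4.568, so t = 4.568/0.411 = 11.114.

11.1 days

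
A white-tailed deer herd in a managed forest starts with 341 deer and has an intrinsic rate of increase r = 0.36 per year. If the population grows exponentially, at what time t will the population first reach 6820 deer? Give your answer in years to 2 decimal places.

Set N₀·e^(rt) = 6820: e^(0.36·t) = 6820/341 = 20.
0.36·t = ln(20) = 2.9957, so t = 2.9957/0.36 = 8.3215.

8.32 years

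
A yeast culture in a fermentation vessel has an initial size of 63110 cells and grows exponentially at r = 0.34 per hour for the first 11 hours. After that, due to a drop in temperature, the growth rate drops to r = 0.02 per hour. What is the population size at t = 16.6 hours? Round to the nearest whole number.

2971670 cells

Phase 1: N(11) = 63110·e^(0.34×11) = 63110·e^3.74 = 2.656804×10^6.
Phase 2 runs for 16.6 − 11 = 5.6 hours at r = 0.02.
N(16.6) = 2.656804×10^6·e^(0.02×5.6) = 2.656804×10^6·e^0.112 = 2.97167×10^6.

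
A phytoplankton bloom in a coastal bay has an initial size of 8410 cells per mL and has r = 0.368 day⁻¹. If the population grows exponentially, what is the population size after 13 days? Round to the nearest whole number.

N(t) = N₀·e^(rt) = 8410 × e^(0.368×13) = 8410 × e^4.784.
e^4.784 ≈ 119.58, so N ≈ 8410 × 119.58 = 1.005682×10^6.

1005682 cells per mL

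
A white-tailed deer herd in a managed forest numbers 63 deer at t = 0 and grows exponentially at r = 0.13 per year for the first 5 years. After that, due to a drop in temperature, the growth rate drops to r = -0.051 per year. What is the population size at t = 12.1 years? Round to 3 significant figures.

84.0 deer

Phase 1: N(5) = 63·e^(0.13×5) = 63·e^0.65 = 120.679.
Phase 2 runs for 12.1 − 5 = 7.1 years at r = -0.051.
N(12.1) = 120.679·e^(-0.051×7.1) = 120.679·e^-0.3621 = 84.0183.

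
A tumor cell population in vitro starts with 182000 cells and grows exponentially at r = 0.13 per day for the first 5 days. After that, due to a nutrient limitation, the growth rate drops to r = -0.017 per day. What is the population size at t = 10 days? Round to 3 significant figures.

320000 cells

Phase 1: N(5) = 182000·e^(0.13×5) = 182000·e^0.65 = 348628.
Phase 2 runs for 10 − 5 = 5 days at r = -0.017.
N(10) = 348628·e^(-0.017×5) = 348628·e^-0.085 = 320219.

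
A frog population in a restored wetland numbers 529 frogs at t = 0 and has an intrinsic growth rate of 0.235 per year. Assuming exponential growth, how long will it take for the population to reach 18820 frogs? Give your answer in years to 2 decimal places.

Set N₀·e^(rt) = 18820: e^(0.235·t) = 18820/529 = 35.577.
0.235·t = ln(35.577) = 3.5717, so t = 3.5717/0.235 = 15.199.

15.20 years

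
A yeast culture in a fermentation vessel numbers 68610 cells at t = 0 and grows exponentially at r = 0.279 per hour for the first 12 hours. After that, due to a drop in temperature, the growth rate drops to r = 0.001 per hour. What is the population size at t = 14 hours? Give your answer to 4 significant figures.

Phase 1: N(12) = 68610·e^(0.279×12) = 68610·e^3.348 = 1.951665×10^6.
Phase 2 runs for 14 − 12 = 2 hours at r = 0.001.
N(14) = 1.951665×10^6·e^(0.001×2) = 1.951665×10^6·e^0.002 = 1.955573×10^6.

1956000 cells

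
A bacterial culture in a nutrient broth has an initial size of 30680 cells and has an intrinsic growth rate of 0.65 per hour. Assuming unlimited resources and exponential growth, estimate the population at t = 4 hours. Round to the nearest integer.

N(t) = N₀·e^(rt) = 30680 × e^(0.65×4) = 30680 × e^2.6.
e^2.6 ≈ 13.464, so N ≈ 30680 × 13.464 = 413067.

413067 cells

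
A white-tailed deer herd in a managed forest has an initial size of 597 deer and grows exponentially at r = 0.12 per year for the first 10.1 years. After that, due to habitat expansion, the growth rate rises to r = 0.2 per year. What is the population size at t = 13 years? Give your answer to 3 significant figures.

Phase 1: N(10.1) = 597·e^(0.12×10.1) = 597·e^1.212 = 2006.04.
Phase 2 runs for 13 − 10.1 = 2.9 years at r = 0.2.
N(13) = 2006.04·e^(0.2×2.9) = 2006.04·e^0.58 = 3582.86.

3580 deer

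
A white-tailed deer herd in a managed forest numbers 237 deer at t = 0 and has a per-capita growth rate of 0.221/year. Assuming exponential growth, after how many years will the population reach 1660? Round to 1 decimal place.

Set N₀·e^(rt) = 1660: e^(0.221·t) = 1660/237 = 7.0042.
0.221·t = ln(7.0042) = 1.9465, so t = 1.9465/0.221 = 8.8077.

8.8 years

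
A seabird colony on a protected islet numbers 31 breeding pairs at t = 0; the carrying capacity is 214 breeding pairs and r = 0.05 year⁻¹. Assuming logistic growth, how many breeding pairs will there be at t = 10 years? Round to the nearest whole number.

47 breeding pairs

A = (K − N₀)/N₀ = (214 − 31)/31 = 5.9032.
N(t) = K/(1 + A·e^(−rt)) = 214/(1 + 5.9032×e^(−0.05×10)).
e^(−0.5) = 0.60653; denominator = 1 + 5.9032×0.60653 = 4.5805.
N = 214/4.5805 = 46.7199.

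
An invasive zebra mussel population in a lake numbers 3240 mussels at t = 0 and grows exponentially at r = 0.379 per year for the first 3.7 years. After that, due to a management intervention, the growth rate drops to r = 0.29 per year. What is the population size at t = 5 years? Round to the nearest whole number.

Phase 1: N(3.7) = 3240·e^(0.379×3.7) = 3240·e^1.402 = 13169.1.
Phase 2 runs for 5 − 3.7 = 1.3 years at r = 0.29.
N(5) = 13169.1·e^(0.29×1.3) = 13169.1·e^0.377 = 19199.3.

19199 mussels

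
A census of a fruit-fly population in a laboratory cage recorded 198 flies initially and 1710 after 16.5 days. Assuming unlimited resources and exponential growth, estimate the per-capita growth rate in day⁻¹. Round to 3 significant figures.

0.131 per day

From N(t) = N₀·e^(rt): e^(r·16.5) = 1710/198 = 8.6364.
r·16.5 = ln(8.6364) = 2.156, so r = 2.156/16.5 = 0.13067.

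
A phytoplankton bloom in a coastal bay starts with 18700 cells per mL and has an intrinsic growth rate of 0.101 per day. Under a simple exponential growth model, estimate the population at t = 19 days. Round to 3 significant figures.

N(t) = N₀·e^(rt) = 18700 × e^(0.101×19) = 18700 × e^1.919.
e^1.919 ≈ 6.8141, so N ≈ 18700 × 6.8141 = 127424.

127000 cells per mL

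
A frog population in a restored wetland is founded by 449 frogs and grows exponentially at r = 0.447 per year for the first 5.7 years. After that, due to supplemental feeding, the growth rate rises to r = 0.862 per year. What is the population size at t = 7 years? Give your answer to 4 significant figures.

Phase 1: N(5.7) = 449·e^(0.447×5.7) = 449·e^2.548 = 5738.33.
Phase 2 runs for 7 − 5.7 = 1.3 years at r = 0.862.
N(7) = 5738.33·e^(0.862×1.3) = 5738.33·e^1.121 = 17597.7.

17600 frogs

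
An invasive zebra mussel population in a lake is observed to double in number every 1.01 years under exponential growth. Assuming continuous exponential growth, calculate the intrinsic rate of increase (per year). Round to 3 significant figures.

0.686 per year

r = ln(2)/t_d = 0.6931/1.01 = 0.68628.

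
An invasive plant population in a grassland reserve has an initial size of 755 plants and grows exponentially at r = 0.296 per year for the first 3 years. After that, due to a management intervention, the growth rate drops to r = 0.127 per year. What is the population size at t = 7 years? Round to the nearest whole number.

3049 plants

Phase 1: N(3) = 755·e^(0.296×3) = 755·e^0.888 = 1834.85.
Phase 2 runs for 7 − 3 = 4 years at r = 0.127.
N(7) = 1834.85·e^(0.127×4) = 1834.85·e^0.508 = 3049.45.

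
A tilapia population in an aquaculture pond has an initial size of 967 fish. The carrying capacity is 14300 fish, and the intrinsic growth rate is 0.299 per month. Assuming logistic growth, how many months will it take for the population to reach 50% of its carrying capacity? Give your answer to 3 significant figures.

8.78 months

A = (K − N₀)/N₀ = (14300 − 967)/967 = 13.788.
Solve 14300/(1 + 13.788·e^(−0.299t)) = 7150: 1 + 13.788·e^(−0.299t) = 2, so e^(−0.299t) = 0.0725268.
−0.299·t = ln(0.0725268) = -2.6238, so t = 2.6238/0.299 = 8.7752.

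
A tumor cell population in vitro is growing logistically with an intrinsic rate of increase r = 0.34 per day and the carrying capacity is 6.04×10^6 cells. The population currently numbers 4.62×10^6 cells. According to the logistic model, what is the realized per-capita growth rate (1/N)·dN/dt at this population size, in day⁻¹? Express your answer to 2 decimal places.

(1/N)·dN/dt = r(1 − N/K) = 0.34 × (1 − 4.62×10^6/6.04×10^6).
= 0.34 × 0.2351 = 0.079934.

0.08 per day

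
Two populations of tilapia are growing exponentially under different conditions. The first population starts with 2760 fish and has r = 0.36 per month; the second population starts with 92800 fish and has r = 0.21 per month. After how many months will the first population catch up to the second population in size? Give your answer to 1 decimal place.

Set 2760·e^(0.36t) = 92800·e^(0.21t).
e^((0.36 − 0.21)t) = 92800/2760 → e^(0.15·t) = 33.623.
0.15·t = ln(33.623) = 3.5152, so t = 3.5152/0.15 = 23.435.

23.4 months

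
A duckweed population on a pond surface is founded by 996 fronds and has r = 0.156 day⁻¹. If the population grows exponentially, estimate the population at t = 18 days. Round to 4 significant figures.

16510 fronds

N(t) = N₀·e^(rt) = 996 × e^(0.156×18) = 996 × e^2.808.
e^2.808 ≈ 16.577, so N ≈ 996 × 16.577 = 16510.4.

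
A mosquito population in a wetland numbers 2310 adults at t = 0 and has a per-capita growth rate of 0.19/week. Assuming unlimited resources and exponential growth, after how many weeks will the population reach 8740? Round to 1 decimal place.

Set N₀·e^(rt) = 8740: e^(0.19·t) = 8740/2310 = 3.7835.
0.19·t = ln(3.7835) = 1.3307, so t = 1.3307/0.19 = 7.0035.

7.0 weeks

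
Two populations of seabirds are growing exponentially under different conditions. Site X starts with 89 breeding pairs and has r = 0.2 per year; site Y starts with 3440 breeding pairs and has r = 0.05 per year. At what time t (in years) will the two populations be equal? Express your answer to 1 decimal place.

24.4 years

Set 89·e^(0.2t) = 3440·e^(0.05t).
e^((0.2 − 0.05)t) = 3440/89 → e^(0.15·t) = 38.652.
0.15·t = ln(38.652) = 3.6546, so t = 3.6546/0.15 = 24.364.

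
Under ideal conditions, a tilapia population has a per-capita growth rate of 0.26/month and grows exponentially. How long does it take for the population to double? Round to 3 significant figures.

2.67 months

Doubling time t_d = ln(2)/r = 0.6931/0.26 = 2.666.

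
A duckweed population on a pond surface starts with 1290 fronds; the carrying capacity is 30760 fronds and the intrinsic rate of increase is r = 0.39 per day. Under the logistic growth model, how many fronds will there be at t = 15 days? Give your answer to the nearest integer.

28861 fronds

A = (K − N₀)/N₀ = (30760 − 1290)/1290 = 22.845.
N(t) = K/(1 + A·e^(−rt)) = 30760/(1 + 22.845×e^(−0.39×15)).
e^(−5.85) = 0.0028799; denominator = 1 + 22.845×0.0028799 = 1.0658.
N = 30760/1.0658 = 28861.2.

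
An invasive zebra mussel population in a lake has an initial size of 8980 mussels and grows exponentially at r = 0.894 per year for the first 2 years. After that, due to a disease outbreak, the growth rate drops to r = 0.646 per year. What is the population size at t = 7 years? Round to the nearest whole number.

1356957 mussels

Phase 1: N(2) = 8980·e^(0.894×2) = 8980·e^1.788 = 53677.8.
Phase 2 runs for 7 − 2 = 5 years at r = 0.646.
N(7) = 53677.8·e^(0.646×5) = 53677.8·e^3.23 = 1.356957×10^6.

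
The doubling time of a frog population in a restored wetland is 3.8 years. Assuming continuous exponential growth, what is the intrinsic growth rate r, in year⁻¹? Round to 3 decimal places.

0.182 per year

r = ln(2)/t_d = 0.6931/3.8 = 0.18241.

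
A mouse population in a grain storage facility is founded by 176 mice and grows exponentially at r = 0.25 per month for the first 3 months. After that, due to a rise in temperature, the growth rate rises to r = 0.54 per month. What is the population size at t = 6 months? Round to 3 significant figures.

Phase 1: N(3) = 176·e^(0.25×3) = 176·e^0.75 = 372.592.
Phase 2 runs for 6 − 3 = 3 months at r = 0.54.
N(6) = 372.592·e^(0.54×3) = 372.592·e^1.62 = 1882.74.

1880 mice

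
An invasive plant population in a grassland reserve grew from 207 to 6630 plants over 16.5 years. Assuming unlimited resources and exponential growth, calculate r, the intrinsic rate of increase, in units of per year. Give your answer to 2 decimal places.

From N(t) = N₀·e^(rt): e^(r·16.5) = 6630/207 = 32.029.
r·16.5 = ln(32.029) = 3.4666, so r = 3.4666/16.5 = 0.2101.

0.21 per year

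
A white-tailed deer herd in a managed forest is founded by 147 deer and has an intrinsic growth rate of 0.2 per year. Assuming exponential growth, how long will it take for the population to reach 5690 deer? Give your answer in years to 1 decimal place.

18.3 years

Set N₀·e^(rt) = 5690: e^(0.2·t) = 5690/147 = 38.707.
0.2·t = ln(38.707) = 3.656, so t = 3.656/0.2 = 18.28.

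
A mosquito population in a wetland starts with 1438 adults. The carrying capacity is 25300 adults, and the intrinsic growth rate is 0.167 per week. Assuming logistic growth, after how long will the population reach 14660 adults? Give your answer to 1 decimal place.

18.7 weeks

A = (K − N₀)/N₀ = (25300 − 1438)/1438 = 16.594.
Solve 25300/(1 + 16.594·e^(−0.167t)) = 14660: 1 + 16.594·e^(−0.167t) = 1.7258, so e^(−0.167t) = 0.0437381.
−0.167·t = ln(0.0437381) = -3.1295, so t = 3.1295/0.167 = 18.74.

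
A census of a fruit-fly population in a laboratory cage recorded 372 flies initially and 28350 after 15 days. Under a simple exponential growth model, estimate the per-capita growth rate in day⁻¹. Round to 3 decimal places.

0.289 per day

From N(t) = N₀·e^(rt): e^(r·15) = 28350/372 = 76.21.
r·15 = ln(76.21) = 4.3335, so r = 4.3335/15 = 0.2889.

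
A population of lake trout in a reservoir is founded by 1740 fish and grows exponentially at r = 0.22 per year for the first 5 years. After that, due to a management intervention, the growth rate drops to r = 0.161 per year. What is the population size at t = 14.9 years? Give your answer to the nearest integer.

25733 fish

Phase 1: N(5) = 1740·e^(0.22×5) = 1740·e^1.1 = 5227.25.
Phase 2 runs for 14.9 − 5 = 9.9 years at r = 0.161.
N(14.9) = 5227.25·e^(0.161×9.9) = 5227.25·e^1.594 = 25733.3.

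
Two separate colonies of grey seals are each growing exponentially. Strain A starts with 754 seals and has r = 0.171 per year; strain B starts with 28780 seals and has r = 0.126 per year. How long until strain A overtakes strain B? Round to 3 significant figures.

Set 754·e^(0.171t) = 28780·e^(0.126t).
e^((0.171 − 0.126)t) = 28780/754 → e^(0.045·t) = 38.17.
0.045·t = ln(38.17) = 3.642, so t = 3.642/0.045 = 80.934.

80.9 years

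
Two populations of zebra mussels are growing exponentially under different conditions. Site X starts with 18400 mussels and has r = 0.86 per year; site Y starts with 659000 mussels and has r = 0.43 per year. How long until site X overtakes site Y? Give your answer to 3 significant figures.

Set 18400·e^(0.86t) = 659000·e^(0.43t).
e^((0.86 − 0.43)t) = 659000/18400 → e^(0.43·t) = 35.815.
0.43·t = ln(35.815) = 3.5784, so t = 3.5784/0.43 = 8.3218.

8.32 years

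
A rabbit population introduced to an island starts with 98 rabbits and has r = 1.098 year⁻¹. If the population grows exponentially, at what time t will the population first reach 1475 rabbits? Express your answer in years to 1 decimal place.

2.5 years

Set N₀·e^(rt) = 1475: e^(1.098·t) = 1475/98 = 15.051.
1.098·t = ln(15.051) = 2.7114, so t = 2.7114/1.098 = 2.4694.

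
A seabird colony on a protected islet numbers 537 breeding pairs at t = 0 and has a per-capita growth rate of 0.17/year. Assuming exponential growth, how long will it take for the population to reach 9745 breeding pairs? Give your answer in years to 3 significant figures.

17.1 years

Set N₀·e^(rt) = 9745: e^(0.17·t) = 9745/537 = 18.147.
0.17·t = ln(18.147) = 2.8985, so t = 2.8985/0.17 = 17.05.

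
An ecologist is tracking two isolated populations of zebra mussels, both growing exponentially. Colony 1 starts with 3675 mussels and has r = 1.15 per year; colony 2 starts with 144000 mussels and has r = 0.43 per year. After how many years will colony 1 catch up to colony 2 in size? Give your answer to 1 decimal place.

Set 3675·e^(1.15t) = 144000·e^(0.43t).
e^((1.15 − 0.43)t) = 144000/3675 → e^(0.72·t) = 39.184.
0.72·t = ln(39.184) = 3.6683, so t = 3.6683/0.72 = 5.0948.

5.1 years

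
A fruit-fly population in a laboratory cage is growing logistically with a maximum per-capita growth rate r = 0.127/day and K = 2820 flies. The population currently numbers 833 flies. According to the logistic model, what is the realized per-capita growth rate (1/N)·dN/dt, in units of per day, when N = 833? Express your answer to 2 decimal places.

(1/N)·dN/dt = r(1 − N/K) = 0.127 × (1 − 833/2820).
= 0.127 × 0.70461 = 0.089485.

0.09 per day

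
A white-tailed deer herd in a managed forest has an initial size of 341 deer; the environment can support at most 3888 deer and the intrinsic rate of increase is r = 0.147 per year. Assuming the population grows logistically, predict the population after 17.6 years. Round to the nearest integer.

A = (K − N₀)/N₀ = (3888 − 341)/341 = 10.402.
N(t) = K/(1 + A·e^(−rt)) = 3888/(1 + 10.402×e^(−0.147×17.6)).
e^(−2.587) = 0.07523; denominator = 1 + 10.402×0.07523 = 1.7825.
N = 3888/1.7825 = 2181.17.

2181 deer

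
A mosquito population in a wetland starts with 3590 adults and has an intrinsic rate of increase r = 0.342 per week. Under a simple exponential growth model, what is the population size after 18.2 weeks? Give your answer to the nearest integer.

N(t) = N₀·e^(rt) = 3590 × e^(0.342×18.2) = 3590 × e^6.224.
e^6.224 ≈ 504.92, so N ≈ 3590 × 504.92 = 1.812663×10^6.

1812663 adults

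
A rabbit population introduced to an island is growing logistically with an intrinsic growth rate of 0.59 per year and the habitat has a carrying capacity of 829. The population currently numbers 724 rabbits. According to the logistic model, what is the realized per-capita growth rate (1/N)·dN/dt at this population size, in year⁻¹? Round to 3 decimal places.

0.075 per year

(1/N)·dN/dt = r(1 − N/K) = 0.59 × (1 − 724/829).
= 0.59 × 0.12666 = 0.074729.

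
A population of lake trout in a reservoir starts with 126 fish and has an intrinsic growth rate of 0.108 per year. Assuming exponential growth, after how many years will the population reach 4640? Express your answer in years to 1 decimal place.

Set N₀·e^(rt) = 4640: e^(0.108·t) = 4640/126 = 36.825.
0.108·t = ln(36.825) = 3.6062, so t = 3.6062/0.108 = 33.391.

33.4 years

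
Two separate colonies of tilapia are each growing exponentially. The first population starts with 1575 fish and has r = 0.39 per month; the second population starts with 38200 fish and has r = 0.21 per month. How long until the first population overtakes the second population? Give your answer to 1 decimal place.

Set 1575·e^(0.39t) = 38200·e^(0.21t).
e^((0.39 − 0.21)t) = 38200/1575 → e^(0.18·t) = 24.254.
0.18·t = ln(24.254) = 3.1886, so t = 3.1886/0.18 = 17.714.

17.7 months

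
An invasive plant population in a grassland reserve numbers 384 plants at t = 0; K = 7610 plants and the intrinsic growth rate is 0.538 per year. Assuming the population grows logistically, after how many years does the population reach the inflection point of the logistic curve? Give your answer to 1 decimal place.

5.5 years

Logistic growth is fastest at N = K/2 = 3805.
A = (K − N₀)/N₀ = 18.818. Set K/(1 + A·e^(−rt)) = K/2 → A·e^(−rt) = 1.
e^(−0.538t) = 1/18.818 = 0.0531414, so t = ln(18.818)/0.538 = 2.9348/0.538 = 5.455.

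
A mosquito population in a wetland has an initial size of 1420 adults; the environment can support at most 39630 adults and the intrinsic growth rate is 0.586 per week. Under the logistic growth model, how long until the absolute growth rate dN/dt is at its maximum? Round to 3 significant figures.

5.62 weeks

Logistic growth is fastest at N = K/2 = 19815.
A = (K − N₀)/N₀ = 26.908. Set K/(1 + A·e^(−rt)) = K/2 → A·e^(−rt) = 1.
e^(−0.586t) = 1/26.908 = 0.037163, so t = ln(26.908)/0.586 = 3.2924/0.586 = 5.6185.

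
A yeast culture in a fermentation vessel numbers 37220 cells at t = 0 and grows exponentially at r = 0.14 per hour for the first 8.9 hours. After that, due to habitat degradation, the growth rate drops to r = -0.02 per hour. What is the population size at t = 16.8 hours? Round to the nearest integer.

Phase 1: N(8.9) = 37220·e^(0.14×8.9) = 37220·e^1.246 = 129392.
Phase 2 runs for 16.8 − 8.9 = 7.9 hours at r = -0.02.
N(16.8) = 129392·e^(-0.02×7.9) = 129392·e^-0.158 = 110481.

110481 cells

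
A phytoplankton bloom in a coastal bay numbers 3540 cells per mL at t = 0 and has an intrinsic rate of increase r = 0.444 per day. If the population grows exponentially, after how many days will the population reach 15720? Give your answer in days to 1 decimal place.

3.4 days

Set N₀·e^(rt) = 15720: e^(0.444·t) = 15720/3540 = 4.4407.
0.444·t = ln(4.4407) = 1.4908, so t = 1.4908/0.444 = 3.3577.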